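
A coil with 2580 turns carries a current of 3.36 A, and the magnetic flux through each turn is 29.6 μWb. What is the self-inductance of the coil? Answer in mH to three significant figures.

Self-inductance is defined by L = NΦ_B/I (flux linkage over current).
L = (2580)(2.960×10^-5 Wb)/(3.36 A) = 2.273×10^-2 H.

L ≈ 22.7 mH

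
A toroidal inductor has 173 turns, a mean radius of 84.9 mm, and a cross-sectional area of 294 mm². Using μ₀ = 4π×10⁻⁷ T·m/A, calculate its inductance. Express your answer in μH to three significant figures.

For a thin toroid, L = μ₀N²A/(2πR).
L = (4π×10⁻⁷)(173)²(2.940×10^-4) / (2π×8.490×10^-2 m) = 2.073×10^-5 H.

L ≈ 20.7 μH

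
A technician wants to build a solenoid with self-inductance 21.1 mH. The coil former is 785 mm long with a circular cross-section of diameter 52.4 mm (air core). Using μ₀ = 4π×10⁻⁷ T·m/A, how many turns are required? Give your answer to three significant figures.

A = π(d/2)² = π(2.620×10^-2 m)² = 2.157×10^-3 m².
From L = μ₀N²A/ℓ, N = √(Lℓ / (μ₀A)).
N = √[(2.110×10^-2)(0.785) / ((4π×10⁻⁷)×2.157×10^-3)] = √(6.112×10^6) ≈ 2472.3.

N ≈ 2470 turns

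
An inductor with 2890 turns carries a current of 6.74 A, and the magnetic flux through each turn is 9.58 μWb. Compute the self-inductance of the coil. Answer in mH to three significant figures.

Self-inductance is defined by L = NΦ_B/I (flux linkage over current).
L = (2890)(9.580×10^-6 Wb)/(6.74 A) = 4.108×10^-3 H.

L ≈ 4.11 mH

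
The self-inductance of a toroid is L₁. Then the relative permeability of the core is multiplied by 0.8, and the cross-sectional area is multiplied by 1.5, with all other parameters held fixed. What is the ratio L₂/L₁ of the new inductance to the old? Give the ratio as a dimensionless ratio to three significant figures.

L₂/L₁ = 1.20

For a toroid, L ∝ μᵣN²A/R.
L₂/L₁ = (0.8) × (1.5) = 1.20.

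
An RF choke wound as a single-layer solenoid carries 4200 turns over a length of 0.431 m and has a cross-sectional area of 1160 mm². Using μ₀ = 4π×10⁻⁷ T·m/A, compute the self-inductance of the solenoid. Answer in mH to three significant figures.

L ≈ 59.7 mH

A = 1160 mm² = 1.160×10^-3 m².
For a long solenoid, L = μ₀N²A/ℓ.
L = (4π×10⁻⁷)(4200)²(1.160×10^-3)/(0.431 m) = 5.966×10^-2 H.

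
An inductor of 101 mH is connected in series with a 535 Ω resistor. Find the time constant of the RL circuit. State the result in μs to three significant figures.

τ = L/R = (0.101 H)/(535 Ω) = 1.888×10^-4 s.

τ ≈ 189 μs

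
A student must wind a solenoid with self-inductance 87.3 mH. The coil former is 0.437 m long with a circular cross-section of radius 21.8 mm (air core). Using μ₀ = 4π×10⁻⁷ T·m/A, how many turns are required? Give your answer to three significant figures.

A = πr² = π(2.180×10^-2 m)² = 1.493×10^-3 m².
From L = μ₀N²A/ℓ, N = √(Lℓ / (μ₀A)).
N = √[(8.730×10^-2)(0.437) / ((4π×10⁻⁷)×1.493×10^-3)] = √(2.033×10^7) ≈ 4509.3.

N ≈ 4510 turns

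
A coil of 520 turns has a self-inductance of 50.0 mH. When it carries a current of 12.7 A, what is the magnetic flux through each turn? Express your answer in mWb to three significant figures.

From L = NΦ_B/I, the flux per turn is Φ_B = LI/N.
Φ_B = (5.000×10^-2 H)(12.7 A)/520 = 1.221×10^-3 Wb.

Φ_B ≈ 1.22 mWb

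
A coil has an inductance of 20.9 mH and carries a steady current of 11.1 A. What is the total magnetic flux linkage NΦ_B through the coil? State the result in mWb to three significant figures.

From L = NΦ_B/I, the flux linkage is NΦ_B = LI.
NΦ_B = (2.090×10^-2 H)(11.1 A) = 0.232 Wb.

NΦ_B ≈ 232 mWb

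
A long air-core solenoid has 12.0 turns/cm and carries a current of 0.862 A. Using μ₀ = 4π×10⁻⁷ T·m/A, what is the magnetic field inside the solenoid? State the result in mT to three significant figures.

Inside a long solenoid, B = μ₀nI.
B = (4π×10⁻⁷)(1.200×10^3 m⁻¹)(0.862 A) = 1.300×10^-3 T.

B ≈ 1.30 mT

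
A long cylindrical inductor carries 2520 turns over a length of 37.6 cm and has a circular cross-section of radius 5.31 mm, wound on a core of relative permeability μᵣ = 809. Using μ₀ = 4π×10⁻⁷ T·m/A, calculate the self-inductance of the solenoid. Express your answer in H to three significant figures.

A = πr² = π(5.310×10^-3 m)² = 8.858×10^-5 m².
For a long solenoid, L = μ₀μᵣN²A/ℓ.
L = (4π×10⁻⁷)(809)(2520)²(8.858×10^-5)/(0.376 m) = 1.521 H.

L ≈ 1.52 H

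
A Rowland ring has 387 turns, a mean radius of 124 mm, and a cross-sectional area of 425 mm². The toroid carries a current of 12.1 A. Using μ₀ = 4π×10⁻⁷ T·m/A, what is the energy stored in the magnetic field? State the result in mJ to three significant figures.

L = μ₀N²A/(2πR) = (4π×10⁻⁷)(387)²(4.250×10^-4)/(2π×0.124) = 1.027×10^-4 H.
U = ½LI² = ½(1.027×10^-4)(12.1)² = 7.516×10^-3 J.

U ≈ 7.52 mJ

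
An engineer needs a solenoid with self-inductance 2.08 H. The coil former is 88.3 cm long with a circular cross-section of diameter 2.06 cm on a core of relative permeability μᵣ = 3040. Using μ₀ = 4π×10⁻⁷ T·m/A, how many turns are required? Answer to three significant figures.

N ≈ 1200 turns

A = π(d/2)² = π(1.030×10^-2 m)² = 3.333×10^-4 m².
From L = μ₀μᵣN²A/ℓ, N = √(Lℓ / (μ₀μᵣA)).
N = √[(2.08)(0.883) / ((4π×10⁻⁷)(3040)×3.333×10^-4)] = √(1.443×10^6) ≈ 1201.0.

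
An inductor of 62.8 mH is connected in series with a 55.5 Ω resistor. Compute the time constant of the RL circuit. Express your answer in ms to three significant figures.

τ = L/R = (6.280×10^-2 H)/(55.5 Ω) = 1.132×10^-3 s.

τ ≈ 1.13 ms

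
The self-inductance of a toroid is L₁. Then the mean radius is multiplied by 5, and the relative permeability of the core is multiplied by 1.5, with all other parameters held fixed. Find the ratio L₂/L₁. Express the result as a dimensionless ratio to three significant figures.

L₂/L₁ = 0.300

For a toroid, L ∝ μᵣN²A/R.
L₂/L₁ = (5)^-1 × (1.5) = 0.300.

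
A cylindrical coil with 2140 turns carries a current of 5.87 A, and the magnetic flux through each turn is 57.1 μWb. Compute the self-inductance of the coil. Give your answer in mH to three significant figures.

Self-inductance is defined by L = NΦ_B/I (flux linkage over current).
L = (2140)(5.710×10^-5 Wb)/(5.87 A) = 2.082×10^-2 H.

L ≈ 20.8 mH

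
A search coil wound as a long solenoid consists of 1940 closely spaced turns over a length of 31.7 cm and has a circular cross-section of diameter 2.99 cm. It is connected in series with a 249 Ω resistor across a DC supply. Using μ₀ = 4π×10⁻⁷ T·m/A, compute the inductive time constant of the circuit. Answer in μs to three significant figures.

A = π(d/2)² = π(1.495×10^-2 m)² = 7.022×10^-4 m².
L = μ₀N²A/ℓ = (4π×10⁻⁷)(1940)²(7.022×10^-4)/(0.317) = 1.048×10^-2 H.
τ = L/R = (1.048×10^-2)/(249) = 4.207×10^-5 s.

τ ≈ 42.1 μs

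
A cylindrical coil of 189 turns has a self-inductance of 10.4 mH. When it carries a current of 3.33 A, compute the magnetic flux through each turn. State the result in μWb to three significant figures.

Φ_B ≈ 183 μWb

From L = NΦ_B/I, the flux per turn is Φ_B = LI/N.
Φ_B = (1.040×10^-2 H)(3.33 A)/189 = 1.832×10^-4 Wb.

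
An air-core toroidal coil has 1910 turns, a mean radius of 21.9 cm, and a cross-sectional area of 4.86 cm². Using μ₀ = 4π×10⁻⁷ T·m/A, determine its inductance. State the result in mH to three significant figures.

L ≈ 1.62 mH

For a thin toroid, L = μ₀N²A/(2πR).
L = (4π×10⁻⁷)(1910)²(4.860×10^-4) / (2π×0.219 m) = 1.619×10^-3 H.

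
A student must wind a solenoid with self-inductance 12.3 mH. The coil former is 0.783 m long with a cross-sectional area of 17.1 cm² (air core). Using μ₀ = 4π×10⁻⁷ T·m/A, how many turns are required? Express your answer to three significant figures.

N ≈ 2120 turns

A = 17.1 cm² = 1.710×10^-3 m².
From L = μ₀N²A/ℓ, N = √(Lℓ / (μ₀A)).
N = √[(1.230×10^-2)(0.783) / ((4π×10⁻⁷)×1.710×10^-3)] = √(4.482×10^6) ≈ 2117.0.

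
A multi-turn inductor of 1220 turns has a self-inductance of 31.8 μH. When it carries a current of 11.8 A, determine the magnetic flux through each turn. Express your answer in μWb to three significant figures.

Φ_B ≈ 0.308 μWb

From L = NΦ_B/I, the flux per turn is Φ_B = LI/N.
Φ_B = (3.180×10^-5 H)(11.8 A)/1220 = 3.076×10^-7 Wb.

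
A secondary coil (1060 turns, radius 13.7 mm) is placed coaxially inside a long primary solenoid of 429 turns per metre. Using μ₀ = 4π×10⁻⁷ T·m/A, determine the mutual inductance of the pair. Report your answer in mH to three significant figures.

The outer solenoid produces a uniform field B₁ = μ₀n₁I₁ across the inner coil,
so the flux linkage is N₂Φ = N₂B₁A₂ = μ₀n₁N₂A₂·I₁, giving M = μ₀n₁N₂A₂.
A₂ = πr² = π(1.370×10^-2 m)² = 5.896×10^-4 m².
M = (4π×10⁻⁷)(429)(1060)(5.896×10^-4) = 3.369×10^-4 H.

M ≈ 0.337 mH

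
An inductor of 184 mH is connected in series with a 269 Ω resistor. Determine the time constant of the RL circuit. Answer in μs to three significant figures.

τ = L/R = (0.184 H)/(269 Ω) = 6.840×10^-4 s.

τ ≈ 684 μs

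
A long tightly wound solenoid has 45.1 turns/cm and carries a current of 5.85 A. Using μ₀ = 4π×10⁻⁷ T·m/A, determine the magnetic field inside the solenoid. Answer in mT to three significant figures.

Inside a long solenoid, B = μ₀nI.
B = (4π×10⁻⁷)(4.510×10^3 m⁻¹)(5.85 A) = 3.315×10^-2 T.

B ≈ 33.2 mT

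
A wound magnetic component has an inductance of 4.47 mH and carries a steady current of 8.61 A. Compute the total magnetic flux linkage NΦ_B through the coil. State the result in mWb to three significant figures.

NΦ_B ≈ 38.5 mWb

From L = NΦ_B/I, the flux linkage is NΦ_B = LI.
NΦ_B = (4.470×10^-3 H)(8.61 A) = 3.849×10^-2 Wb.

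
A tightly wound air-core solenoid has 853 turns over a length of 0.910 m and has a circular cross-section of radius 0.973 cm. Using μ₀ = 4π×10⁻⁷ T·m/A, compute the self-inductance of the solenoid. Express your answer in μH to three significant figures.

A = πr² = π(9.730×10^-3 m)² = 2.974×10^-4 m².
For a long solenoid, L = μ₀N²A/ℓ.
L = (4π×10⁻⁷)(853)²(2.974×10^-4)/(0.91 m) = 2.988×10^-4 H.

L ≈ 299 μH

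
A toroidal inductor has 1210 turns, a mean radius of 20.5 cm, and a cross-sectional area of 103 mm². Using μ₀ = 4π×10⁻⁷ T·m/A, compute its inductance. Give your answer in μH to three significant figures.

L ≈ 147 μH

For a thin toroid, L = μ₀N²A/(2πR).
L = (4π×10⁻⁷)(1210)²(1.030×10^-4) / (2π×0.205 m) = 1.471×10^-4 H.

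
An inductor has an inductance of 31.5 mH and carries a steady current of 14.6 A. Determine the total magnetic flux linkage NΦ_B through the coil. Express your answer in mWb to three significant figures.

From L = NΦ_B/I, the flux linkage is NΦ_B = LI.
NΦ_B = (3.150×10^-2 H)(14.6 A) = 0.4599 Wb.

NΦ_B ≈ 460 mWb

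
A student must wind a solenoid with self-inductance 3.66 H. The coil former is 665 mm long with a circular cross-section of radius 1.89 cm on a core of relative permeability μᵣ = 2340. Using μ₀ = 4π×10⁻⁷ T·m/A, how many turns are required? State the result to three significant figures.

A = πr² = π(1.890×10^-2 m)² = 1.122×10^-3 m².
From L = μ₀μᵣN²A/ℓ, N = √(Lℓ / (μ₀μᵣA)).
N = √[(3.66)(0.665) / ((4π×10⁻⁷)(2340)×1.122×10^-3)] = √(7.376×10^5) ≈ 858.8.

N ≈ 859 turns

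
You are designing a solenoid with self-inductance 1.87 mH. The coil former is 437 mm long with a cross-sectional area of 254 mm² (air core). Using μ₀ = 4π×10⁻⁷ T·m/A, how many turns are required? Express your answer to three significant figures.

A = 254 mm² = 2.540×10^-4 m².
From L = μ₀N²A/ℓ, N = √(Lℓ / (μ₀A)).
N = √[(1.870×10^-3)(0.437) / ((4π×10⁻⁷)×2.540×10^-4)] = √(2.560×10^6) ≈ 1600.1.

N ≈ 1600 turns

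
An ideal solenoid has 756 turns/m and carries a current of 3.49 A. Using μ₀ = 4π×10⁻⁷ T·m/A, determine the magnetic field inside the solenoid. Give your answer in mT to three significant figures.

B ≈ 3.32 mT

Inside a long solenoid, B = μ₀nI.
B = (4π×10⁻⁷)(756 m⁻¹)(3.49 A) = 3.316×10^-3 T.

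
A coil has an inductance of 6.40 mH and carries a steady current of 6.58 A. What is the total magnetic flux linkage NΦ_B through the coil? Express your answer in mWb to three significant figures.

From L = NΦ_B/I, the flux linkage is NΦ_B = LI.
NΦ_B = (6.400×10^-3 H)(6.58 A) = 4.211×10^-2 Wb.

NΦ_B ≈ 42.1 mWb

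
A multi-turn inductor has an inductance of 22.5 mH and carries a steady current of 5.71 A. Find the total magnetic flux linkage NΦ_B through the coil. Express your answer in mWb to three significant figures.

NΦ_B ≈ 128 mWb

From L = NΦ_B/I, the flux linkage is NΦ_B = LI.
NΦ_B = (2.250×10^-2 H)(5.71 A) = 0.12848 Wb.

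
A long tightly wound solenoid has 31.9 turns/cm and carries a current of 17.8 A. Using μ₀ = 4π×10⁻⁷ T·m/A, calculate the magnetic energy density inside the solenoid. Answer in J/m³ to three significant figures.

B = μ₀nI = (4π×10⁻⁷)(3.190×10^3)(17.8) = 7.135×10^-2 T.
u = B²/(2μ₀) = (7.135×10^-2)²/(2×4π×10⁻⁷) = 2.026×10^3 J/m³.

u ≈ 2030 J/m³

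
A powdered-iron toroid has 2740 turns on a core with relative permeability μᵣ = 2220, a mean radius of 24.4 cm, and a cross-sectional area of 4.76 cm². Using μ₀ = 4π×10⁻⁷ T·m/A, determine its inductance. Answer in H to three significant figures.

L ≈ 6.50 H

For a thin toroid, L = μ₀μᵣN²A/(2πR).
L = (4π×10⁻⁷)(2220)(2740)²(4.760×10^-4) / (2π×0.244 m) = 6.503 H.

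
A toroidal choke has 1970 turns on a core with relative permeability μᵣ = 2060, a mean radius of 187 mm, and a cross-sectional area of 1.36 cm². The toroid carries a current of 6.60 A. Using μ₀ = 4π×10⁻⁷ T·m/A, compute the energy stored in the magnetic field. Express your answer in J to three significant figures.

U ≈ 25.3 J

L = μ₀μᵣN²A/(2πR) = (4π×10⁻⁷)(2060)(1970)²(1.360×10^-4)/(2π×0.187) = 1.163 H.
U = ½LI² = ½(1.163)(6.60)² = 25.33 J.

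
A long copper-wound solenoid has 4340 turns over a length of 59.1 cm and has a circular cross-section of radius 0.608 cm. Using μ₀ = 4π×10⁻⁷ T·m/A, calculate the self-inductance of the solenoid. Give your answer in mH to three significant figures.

A = πr² = π(6.080×10^-3 m)² = 1.161×10^-4 m².
For a long solenoid, L = μ₀N²A/ℓ.
L = (4π×10⁻⁷)(4340)²(1.161×10^-4)/(0.591 m) = 4.651×10^-3 H.

L ≈ 4.65 mH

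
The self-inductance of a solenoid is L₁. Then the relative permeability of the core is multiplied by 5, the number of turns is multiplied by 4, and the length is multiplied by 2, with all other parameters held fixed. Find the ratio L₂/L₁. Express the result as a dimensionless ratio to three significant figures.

L₂/L₁ = 40.0

For a solenoid, L ∝ μᵣN²A/ℓ.
L₂/L₁ = (5) × (4)^2 × (2)^-1 = 40.0.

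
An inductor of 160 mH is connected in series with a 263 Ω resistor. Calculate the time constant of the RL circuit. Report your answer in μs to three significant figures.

τ = L/R = (0.16 H)/(263 Ω) = 6.084×10^-4 s.

τ ≈ 608 μs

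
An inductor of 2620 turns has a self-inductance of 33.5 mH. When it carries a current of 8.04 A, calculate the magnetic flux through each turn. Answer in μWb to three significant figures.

Φ_B ≈ 103 μWb

From L = NΦ_B/I, the flux per turn is Φ_B = LI/N.
Φ_B = (3.350×10^-2 H)(8.04 A)/2620 = 1.028×10^-4 Wb.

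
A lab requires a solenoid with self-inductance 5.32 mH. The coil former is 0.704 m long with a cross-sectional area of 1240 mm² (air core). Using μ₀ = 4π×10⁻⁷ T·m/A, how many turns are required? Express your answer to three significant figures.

A = 1240 mm² = 1.240×10^-3 m².
From L = μ₀N²A/ℓ, N = √(Lℓ / (μ₀A)).
N = √[(5.320×10^-3)(0.704) / ((4π×10⁻⁷)×1.240×10^-3)] = √(2.404×10^6) ≈ 1550.3.

N ≈ 1550 turns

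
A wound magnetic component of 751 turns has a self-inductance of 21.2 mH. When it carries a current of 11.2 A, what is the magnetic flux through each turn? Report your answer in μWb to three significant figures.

From L = NΦ_B/I, the flux per turn is Φ_B = LI/N.
Φ_B = (2.120×10^-2 H)(11.2 A)/751 = 3.162×10^-4 Wb.

Φ_B ≈ 316 μWb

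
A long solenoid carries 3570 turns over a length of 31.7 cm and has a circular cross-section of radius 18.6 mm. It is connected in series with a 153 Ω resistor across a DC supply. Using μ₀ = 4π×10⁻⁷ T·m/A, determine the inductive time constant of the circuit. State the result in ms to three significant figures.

A = πr² = π(1.860×10^-2 m)² = 1.087×10^-3 m².
L = μ₀N²A/ℓ = (4π×10⁻⁷)(3570)²(1.087×10^-3)/(0.317) = 5.491×10^-2 H.
τ = L/R = (5.491×10^-2)/(153) = 3.589×10^-4 s.

τ ≈ 0.359 ms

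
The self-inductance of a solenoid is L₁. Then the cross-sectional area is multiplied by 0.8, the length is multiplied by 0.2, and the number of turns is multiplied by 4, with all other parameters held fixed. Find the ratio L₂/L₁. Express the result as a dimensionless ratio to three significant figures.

For a solenoid, L ∝ μᵣN²A/ℓ.
L₂/L₁ = (0.8) × (0.2)^-1 × (4)^2 = 64.0.

L₂/L₁ = 64.0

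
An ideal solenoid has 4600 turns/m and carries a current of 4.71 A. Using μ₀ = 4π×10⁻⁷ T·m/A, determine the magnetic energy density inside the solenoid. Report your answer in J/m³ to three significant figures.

B = μ₀nI = (4π×10⁻⁷)(4.600×10^3)(4.71) = 2.723×10^-2 T.
u = B²/(2μ₀) = (2.723×10^-2)²/(2×4π×10⁻⁷) = 294.9 J/m³.

u ≈ 295 J/m³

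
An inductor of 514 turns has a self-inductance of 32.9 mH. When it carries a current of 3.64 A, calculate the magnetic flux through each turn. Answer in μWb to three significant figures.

Φ_B ≈ 233 μWb

From L = NΦ_B/I, the flux per turn is Φ_B = LI/N.
Φ_B = (3.290×10^-2 H)(3.64 A)/514 = 2.330×10^-4 Wb.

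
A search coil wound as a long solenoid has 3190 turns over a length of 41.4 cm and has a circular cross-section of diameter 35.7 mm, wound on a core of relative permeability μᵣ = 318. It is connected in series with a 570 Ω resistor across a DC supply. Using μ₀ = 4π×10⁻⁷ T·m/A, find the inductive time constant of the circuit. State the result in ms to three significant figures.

τ ≈ 17.2 ms

A = π(d/2)² = π(1.785×10^-2 m)² = 1.001×10^-3 m².
L = μ₀μᵣN²A/ℓ = (4π×10⁻⁷)(318)(3190)²(1.001×10^-3)/(0.414) = 9.832 H.
τ = L/R = (9.832)/(570) = 1.7249×10^-2 s.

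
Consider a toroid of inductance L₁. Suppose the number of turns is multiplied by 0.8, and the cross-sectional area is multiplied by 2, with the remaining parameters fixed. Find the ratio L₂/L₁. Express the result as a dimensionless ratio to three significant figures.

L₂/L₁ = 1.28

For a toroid, L ∝ μᵣN²A/R.
L₂/L₁ = (0.8)^2 × (2) = 1.28.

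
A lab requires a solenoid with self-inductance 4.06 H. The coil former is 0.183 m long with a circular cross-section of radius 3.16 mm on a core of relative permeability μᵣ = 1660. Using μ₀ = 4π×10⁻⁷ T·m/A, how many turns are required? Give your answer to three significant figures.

N ≈ 3370 turns

A = πr² = π(3.160×10^-3 m)² = 3.137×10^-5 m².
From L = μ₀μᵣN²A/ℓ, N = √(Lℓ / (μ₀μᵣA)).
N = √[(4.06)(0.183) / ((4π×10⁻⁷)(1660)×3.137×10^-5)] = √(1.135×10^7) ≈ 3369.5.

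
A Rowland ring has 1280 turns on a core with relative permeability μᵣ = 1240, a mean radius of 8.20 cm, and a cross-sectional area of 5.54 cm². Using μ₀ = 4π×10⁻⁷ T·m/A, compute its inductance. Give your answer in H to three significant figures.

L ≈ 2.75 H

For a thin toroid, L = μ₀μᵣN²A/(2πR).
L = (4π×10⁻⁷)(1240)(1280)²(5.540×10^-4) / (2π×8.200×10^-2 m) = 2.745 H.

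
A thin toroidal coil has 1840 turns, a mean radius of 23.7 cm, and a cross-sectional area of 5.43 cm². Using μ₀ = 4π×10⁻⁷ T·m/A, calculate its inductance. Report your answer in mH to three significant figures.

L ≈ 1.55 mH

For a thin toroid, L = μ₀N²A/(2πR).
L = (4π×10⁻⁷)(1840)²(5.430×10^-4) / (2π×0.237 m) = 1.551×10^-3 H.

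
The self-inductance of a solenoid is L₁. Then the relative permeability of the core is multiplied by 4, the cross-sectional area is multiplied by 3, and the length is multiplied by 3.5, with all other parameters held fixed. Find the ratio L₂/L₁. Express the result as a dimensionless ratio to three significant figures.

L₂/L₁ = 3.43

For a solenoid, L ∝ μᵣN²A/ℓ.
L₂/L₁ = (4) × (3) × (3.5)^-1 = 3.43.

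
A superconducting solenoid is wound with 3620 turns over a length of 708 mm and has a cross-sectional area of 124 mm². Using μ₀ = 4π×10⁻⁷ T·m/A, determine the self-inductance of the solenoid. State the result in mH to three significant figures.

A = 124 mm² = 1.240×10^-4 m².
For a long solenoid, L = μ₀N²A/ℓ.
L = (4π×10⁻⁷)(3620)²(1.240×10^-4)/(0.708 m) = 2.884×10^-3 H.

L ≈ 2.88 mH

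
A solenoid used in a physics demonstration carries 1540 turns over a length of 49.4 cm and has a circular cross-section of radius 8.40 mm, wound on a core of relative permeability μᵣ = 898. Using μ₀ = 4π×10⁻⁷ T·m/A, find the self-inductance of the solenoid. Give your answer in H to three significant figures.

L ≈ 1.20 H

A = πr² = π(8.400×10^-3 m)² = 2.217×10^-4 m².
For a long solenoid, L = μ₀μᵣN²A/ℓ.
L = (4π×10⁻⁷)(898)(1540)²(2.217×10^-4)/(0.494 m) = 1.201 H.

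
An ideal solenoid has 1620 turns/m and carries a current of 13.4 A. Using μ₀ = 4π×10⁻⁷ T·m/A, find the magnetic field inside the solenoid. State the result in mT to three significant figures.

Inside a long solenoid, B = μ₀nI.
B = (4π×10⁻⁷)(1.620×10^3 m⁻¹)(13.4 A) = 2.728×10^-2 T.

B ≈ 27.3 mT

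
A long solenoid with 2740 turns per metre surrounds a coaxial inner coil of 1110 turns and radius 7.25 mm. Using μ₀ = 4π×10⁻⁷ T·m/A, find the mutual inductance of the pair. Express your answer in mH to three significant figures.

The outer solenoid produces a uniform field B₁ = μ₀n₁I₁ across the inner coil,
so the flux linkage is N₂Φ = N₂B₁A₂ = μ₀n₁N₂A₂·I₁, giving M = μ₀n₁N₂A₂.
A₂ = πr² = π(7.250×10^-3 m)² = 1.651×10^-4 m².
M = (4π×10⁻⁷)(2740)(1110)(1.651×10^-4) = 6.311×10^-4 H.

M ≈ 0.631 mH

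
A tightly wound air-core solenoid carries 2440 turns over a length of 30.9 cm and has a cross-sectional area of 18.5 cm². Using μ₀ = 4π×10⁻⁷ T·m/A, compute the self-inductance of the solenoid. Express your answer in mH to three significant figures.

A = 18.5 cm² = 1.850×10^-3 m².
For a long solenoid, L = μ₀N²A/ℓ.
L = (4π×10⁻⁷)(2440)²(1.850×10^-3)/(0.309 m) = 4.479×10^-2 H.

L ≈ 44.8 mH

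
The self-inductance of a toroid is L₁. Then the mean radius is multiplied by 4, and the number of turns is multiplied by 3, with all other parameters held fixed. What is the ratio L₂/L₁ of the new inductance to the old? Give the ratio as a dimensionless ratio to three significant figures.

For a toroid, L ∝ μᵣN²A/R.
L₂/L₁ = (4)^-1 × (3)^2 = 2.25.

L₂/L₁ = 2.25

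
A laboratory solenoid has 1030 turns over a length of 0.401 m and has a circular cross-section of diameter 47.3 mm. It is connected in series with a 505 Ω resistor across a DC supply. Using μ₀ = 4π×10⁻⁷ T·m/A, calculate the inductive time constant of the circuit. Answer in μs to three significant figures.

τ ≈ 11.6 μs

A = π(d/2)² = π(2.365×10^-2 m)² = 1.757×10^-3 m².
L = μ₀N²A/ℓ = (4π×10⁻⁷)(1030)²(1.757×10^-3)/(0.401) = 5.842×10^-3 H.
τ = L/R = (5.842×10^-3)/(505) = 1.157×10^-5 s.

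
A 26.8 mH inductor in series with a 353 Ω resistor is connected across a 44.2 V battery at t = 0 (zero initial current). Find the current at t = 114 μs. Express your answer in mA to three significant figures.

I ≈ 97.3 mA

τ = L/R = 2.680×10^-2/353 = 7.592×10^-5 s; final current I_∞ = ε/R = 44.2/353 = 0.1252 A.
I(t) = I_∞(1 − e^(−t/τ)) with t/τ = 1.502.
I = (0.1252)(1 − e^(−1.502)) = 9.732×10^-2 A.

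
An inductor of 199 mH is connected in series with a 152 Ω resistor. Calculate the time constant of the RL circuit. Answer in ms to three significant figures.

τ = L/R = (0.199 H)/(152 Ω) = 1.309×10^-3 s.

τ ≈ 1.31 ms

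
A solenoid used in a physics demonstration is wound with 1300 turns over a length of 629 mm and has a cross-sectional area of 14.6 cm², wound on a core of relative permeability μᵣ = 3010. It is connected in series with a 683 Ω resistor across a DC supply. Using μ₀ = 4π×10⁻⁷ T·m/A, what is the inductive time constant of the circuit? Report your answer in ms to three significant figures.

A = 14.6 cm² = 1.460×10^-3 m².
L = μ₀μᵣN²A/ℓ = (4π×10⁻⁷)(3010)(1300)²(1.460×10^-3)/(0.629) = 14.84 H.
τ = L/R = (14.84)/(683) = 2.172×10^-2 s.

τ ≈ 21.7 ms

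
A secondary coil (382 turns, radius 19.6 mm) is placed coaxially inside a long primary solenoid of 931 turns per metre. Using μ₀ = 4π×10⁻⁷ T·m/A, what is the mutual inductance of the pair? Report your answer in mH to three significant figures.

The outer solenoid produces a uniform field B₁ = μ₀n₁I₁ across the inner coil,
so the flux linkage is N₂Φ = N₂B₁A₂ = μ₀n₁N₂A₂·I₁, giving M = μ₀n₁N₂A₂.
A₂ = πr² = π(1.960×10^-2 m)² = 1.207×10^-3 m².
M = (4π×10⁻⁷)(931)(382)(1.207×10^-3) = 5.394×10^-4 H.

M ≈ 0.539 mH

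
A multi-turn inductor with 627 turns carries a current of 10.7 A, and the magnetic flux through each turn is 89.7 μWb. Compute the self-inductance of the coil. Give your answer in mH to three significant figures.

L ≈ 5.26 mH

Self-inductance is defined by L = NΦ_B/I (flux linkage over current).
L = (627)(8.970×10^-5 Wb)/(10.7 A) = 5.256×10^-3 H.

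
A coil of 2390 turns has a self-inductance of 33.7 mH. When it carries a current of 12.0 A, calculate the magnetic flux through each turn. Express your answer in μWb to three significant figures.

Φ_B ≈ 169 μWb

From L = NΦ_B/I, the flux per turn is Φ_B = LI/N.
Φ_B = (3.370×10^-2 H)(12.0 A)/2390 = 1.692×10^-4 Wb.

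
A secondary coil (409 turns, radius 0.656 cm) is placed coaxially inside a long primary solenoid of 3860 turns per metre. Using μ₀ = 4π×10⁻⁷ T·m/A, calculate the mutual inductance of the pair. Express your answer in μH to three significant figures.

M ≈ 268 μH

The outer solenoid produces a uniform field B₁ = μ₀n₁I₁ across the inner coil,
so the flux linkage is N₂Φ = N₂B₁A₂ = μ₀n₁N₂A₂·I₁, giving M = μ₀n₁N₂A₂.
A₂ = πr² = π(6.560×10^-3 m)² = 1.352×10^-4 m².
M = (4π×10⁻⁷)(3860)(409)(1.352×10^-4) = 2.682×10^-4 H.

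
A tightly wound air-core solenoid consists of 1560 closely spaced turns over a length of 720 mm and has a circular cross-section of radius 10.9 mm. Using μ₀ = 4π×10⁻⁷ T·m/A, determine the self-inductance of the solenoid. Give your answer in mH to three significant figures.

A = πr² = π(1.090×10^-2 m)² = 3.733×10^-4 m².
For a long solenoid, L = μ₀N²A/ℓ.
L = (4π×10⁻⁷)(1560)²(3.733×10^-4)/(0.72 m) = 1.585×10^-3 H.

L ≈ 1.59 mH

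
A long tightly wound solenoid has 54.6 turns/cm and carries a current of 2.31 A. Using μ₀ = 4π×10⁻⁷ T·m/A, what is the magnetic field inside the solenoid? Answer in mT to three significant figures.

Inside a long solenoid, B = μ₀nI.
B = (4π×10⁻⁷)(5.460×10^3 m⁻¹)(2.31 A) = 1.5849×10^-2 T.

B ≈ 15.8 mT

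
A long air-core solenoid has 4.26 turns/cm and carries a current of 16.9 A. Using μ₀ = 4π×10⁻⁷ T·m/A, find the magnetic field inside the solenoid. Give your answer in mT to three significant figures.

Inside a long solenoid, B = μ₀nI.
B = (4π×10⁻⁷)(426 m⁻¹)(16.9 A) = 9.047×10^-3 T.

B ≈ 9.05 mT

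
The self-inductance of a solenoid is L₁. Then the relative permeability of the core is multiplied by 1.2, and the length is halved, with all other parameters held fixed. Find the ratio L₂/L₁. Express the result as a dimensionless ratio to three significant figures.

L₂/L₁ = 2.40

For a solenoid, L ∝ μᵣN²A/ℓ.
L₂/L₁ = (1.2) × (0.5)^-1 = 2.40.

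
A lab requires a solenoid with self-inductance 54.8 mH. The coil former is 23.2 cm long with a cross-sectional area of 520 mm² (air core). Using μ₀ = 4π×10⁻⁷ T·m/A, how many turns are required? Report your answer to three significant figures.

N ≈ 4410 turns

A = 520 mm² = 5.200×10^-4 m².
From L = μ₀N²A/ℓ, N = √(Lℓ / (μ₀A)).
N = √[(5.480×10^-2)(0.232) / ((4π×10⁻⁷)×5.200×10^-4)] = √(1.946×10^7) ≈ 4410.9.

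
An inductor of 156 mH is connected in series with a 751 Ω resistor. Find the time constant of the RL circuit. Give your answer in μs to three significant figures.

τ ≈ 208 μs

τ = L/R = (0.156 H)/(751 Ω) = 2.077×10^-4 s.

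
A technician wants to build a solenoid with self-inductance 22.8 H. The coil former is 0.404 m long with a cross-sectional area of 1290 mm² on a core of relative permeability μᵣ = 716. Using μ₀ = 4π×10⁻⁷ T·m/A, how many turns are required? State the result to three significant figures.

N ≈ 2820 turns

A = 1290 mm² = 1.290×10^-3 m².
From L = μ₀μᵣN²A/ℓ, N = √(Lℓ / (μ₀μᵣA)).
N = √[(22.8)(0.404) / ((4π×10⁻⁷)(716)×1.290×10^-3)] = √(7.936×10^6) ≈ 2817.1.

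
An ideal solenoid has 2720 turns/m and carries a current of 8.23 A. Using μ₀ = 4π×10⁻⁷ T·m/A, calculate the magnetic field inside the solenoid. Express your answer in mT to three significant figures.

Inside a long solenoid, B = μ₀nI.
B = (4π×10⁻⁷)(2.720×10^3 m⁻¹)(8.23 A) = 2.813×10^-2 T.

B ≈ 28.1 mT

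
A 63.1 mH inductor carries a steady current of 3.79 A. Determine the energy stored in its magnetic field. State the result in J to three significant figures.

U ≈ 0.453 J

Stored magnetic energy: U = ½LI².
U = ½(6.310×10^-2 H)(3.79 A)² = 0.4532 J.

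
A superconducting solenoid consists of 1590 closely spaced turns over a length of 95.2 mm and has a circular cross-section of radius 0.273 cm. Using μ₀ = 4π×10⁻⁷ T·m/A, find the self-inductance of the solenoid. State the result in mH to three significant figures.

L ≈ 0.781 mH

A = πr² = π(2.730×10^-3 m)² = 2.341×10^-5 m².
For a long solenoid, L = μ₀N²A/ℓ.
L = (4π×10⁻⁷)(1590)²(2.341×10^-5)/(9.520×10^-2 m) = 7.813×10^-4 H.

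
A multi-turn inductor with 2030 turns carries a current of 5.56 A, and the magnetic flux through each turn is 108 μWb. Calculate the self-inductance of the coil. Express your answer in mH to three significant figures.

Self-inductance is defined by L = NΦ_B/I (flux linkage over current).
L = (2030)(1.080×10^-4 Wb)/(5.56 A) = 3.943×10^-2 H.

L ≈ 39.4 mH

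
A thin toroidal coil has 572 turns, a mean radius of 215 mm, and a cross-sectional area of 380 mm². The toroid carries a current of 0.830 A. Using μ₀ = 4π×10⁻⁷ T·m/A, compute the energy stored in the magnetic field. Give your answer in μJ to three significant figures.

L = μ₀N²A/(2πR) = (4π×10⁻⁷)(572)²(3.800×10^-4)/(2π×0.215) = 1.157×10^-4 H.
U = ½LI² = ½(1.157×10^-4)(0.830)² = 3.984×10^-5 J.

U ≈ 39.8 μJ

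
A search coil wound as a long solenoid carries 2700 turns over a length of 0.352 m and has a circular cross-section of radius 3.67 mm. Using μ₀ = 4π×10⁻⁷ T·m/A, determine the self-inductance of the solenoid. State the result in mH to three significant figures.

A = πr² = π(3.670×10^-3 m)² = 4.231×10^-5 m².
For a long solenoid, L = μ₀N²A/ℓ.
L = (4π×10⁻⁷)(2700)²(4.231×10^-5)/(0.352 m) = 1.101×10^-3 H.

L ≈ 1.10 mH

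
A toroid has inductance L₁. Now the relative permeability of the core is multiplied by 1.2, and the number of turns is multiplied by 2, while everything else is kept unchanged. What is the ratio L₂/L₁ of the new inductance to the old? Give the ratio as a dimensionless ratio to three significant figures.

L₂/L₁ = 4.80

For a toroid, L ∝ μᵣN²A/R.
L₂/L₁ = (1.2) × (2)^2 = 4.80.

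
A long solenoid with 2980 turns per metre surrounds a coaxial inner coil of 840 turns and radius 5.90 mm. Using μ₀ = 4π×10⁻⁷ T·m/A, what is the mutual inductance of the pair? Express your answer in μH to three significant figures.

The outer solenoid produces a uniform field B₁ = μ₀n₁I₁ across the inner coil,
so the flux linkage is N₂Φ = N₂B₁A₂ = μ₀n₁N₂A₂·I₁, giving M = μ₀n₁N₂A₂.
A₂ = πr² = π(5.900×10^-3 m)² = 1.094×10^-4 m².
M = (4π×10⁻⁷)(2980)(840)(1.094×10^-4) = 3.440×10^-4 H.

M ≈ 344 μH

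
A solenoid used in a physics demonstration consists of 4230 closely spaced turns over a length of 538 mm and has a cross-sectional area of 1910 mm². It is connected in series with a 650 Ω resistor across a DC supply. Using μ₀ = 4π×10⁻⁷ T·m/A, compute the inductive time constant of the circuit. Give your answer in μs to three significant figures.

τ ≈ 123 μs

A = 1910 mm² = 1.910×10^-3 m².
L = μ₀N²A/ℓ = (4π×10⁻⁷)(4230)²(1.910×10^-3)/(0.538) = 7.983×10^-2 H.
τ = L/R = (7.983×10^-2)/(650) = 1.228×10^-4 s.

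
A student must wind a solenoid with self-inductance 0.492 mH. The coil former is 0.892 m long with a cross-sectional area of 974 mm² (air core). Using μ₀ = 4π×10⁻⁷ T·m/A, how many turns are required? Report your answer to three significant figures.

A = 974 mm² = 9.740×10^-4 m².
From L = μ₀N²A/ℓ, N = √(Lℓ / (μ₀A)).
N = √[(4.920×10^-4)(0.892) / ((4π×10⁻⁷)×9.740×10^-4)] = √(3.586×10^5) ≈ 598.8.

N ≈ 599 turns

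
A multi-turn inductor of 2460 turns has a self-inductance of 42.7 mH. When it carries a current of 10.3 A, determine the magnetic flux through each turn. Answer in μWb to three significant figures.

Φ_B ≈ 179 μWb

From L = NΦ_B/I, the flux per turn is Φ_B = LI/N.
Φ_B = (4.270×10^-2 H)(10.3 A)/2460 = 1.788×10^-4 Wb.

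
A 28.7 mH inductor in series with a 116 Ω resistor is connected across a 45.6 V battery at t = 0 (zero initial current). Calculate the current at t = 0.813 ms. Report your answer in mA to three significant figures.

I ≈ 378 mA

τ = L/R = 2.870×10^-2/116 = 2.474×10^-4 s; final current I_∞ = ε/R = 45.6/116 = 0.3931 A.
I(t) = I_∞(1 − e^(−t/τ)) with t/τ = 3.286.
I = (0.3931)(1 − e^(−3.286)) = 0.3784 A.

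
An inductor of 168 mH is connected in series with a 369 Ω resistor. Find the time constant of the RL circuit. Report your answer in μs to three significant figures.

τ = L/R = (0.168 H)/(369 Ω) = 4.553×10^-4 s.

τ ≈ 455 μs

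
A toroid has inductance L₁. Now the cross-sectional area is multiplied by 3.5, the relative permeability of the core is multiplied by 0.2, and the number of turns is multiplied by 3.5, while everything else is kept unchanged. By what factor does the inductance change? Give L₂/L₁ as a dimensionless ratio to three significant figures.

For a toroid, L ∝ μᵣN²A/R.
L₂/L₁ = (3.5) × (0.2) × (3.5)^2 = 8.58.

L₂/L₁ = 8.58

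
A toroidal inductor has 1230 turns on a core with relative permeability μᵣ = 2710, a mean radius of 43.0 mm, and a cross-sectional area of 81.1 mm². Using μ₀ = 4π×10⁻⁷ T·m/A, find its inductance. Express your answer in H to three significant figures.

L ≈ 1.55 H

For a thin toroid, L = μ₀μᵣN²A/(2πR).
L = (4π×10⁻⁷)(2710)(1230)²(8.110×10^-5) / (2π×4.300×10^-2 m) = 1.547 H.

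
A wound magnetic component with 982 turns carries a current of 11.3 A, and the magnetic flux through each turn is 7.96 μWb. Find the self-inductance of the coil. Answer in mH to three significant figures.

Self-inductance is defined by L = NΦ_B/I (flux linkage over current).
L = (982)(7.960×10^-6 Wb)/(11.3 A) = 6.917×10^-4 H.

L ≈ 0.692 mH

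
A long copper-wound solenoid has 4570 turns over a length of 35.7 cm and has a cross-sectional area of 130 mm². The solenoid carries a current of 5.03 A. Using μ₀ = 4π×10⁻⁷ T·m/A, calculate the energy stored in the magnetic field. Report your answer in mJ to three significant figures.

U ≈ 121 mJ

A = 130 mm² = 1.300×10^-4 m².
L = μ₀N²A/ℓ = (4π×10⁻⁷)(4570)²(1.300×10^-4)/(0.357) = 9.557×10^-3 H.
U = ½LI² = ½(9.557×10^-3)(5.03)² = 0.1209 J.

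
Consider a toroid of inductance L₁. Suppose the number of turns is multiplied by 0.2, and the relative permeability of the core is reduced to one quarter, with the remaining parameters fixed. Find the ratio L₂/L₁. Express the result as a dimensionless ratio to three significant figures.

L₂/L₁ = 0.0100

For a toroid, L ∝ μᵣN²A/R.
L₂/L₁ = (0.2)^2 × (0.25) = 0.0100.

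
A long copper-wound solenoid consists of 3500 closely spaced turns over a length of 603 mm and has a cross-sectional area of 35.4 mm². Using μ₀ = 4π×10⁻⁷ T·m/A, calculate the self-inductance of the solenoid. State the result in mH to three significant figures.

A = 35.4 mm² = 3.540×10^-5 m².
For a long solenoid, L = μ₀N²A/ℓ.
L = (4π×10⁻⁷)(3500)²(3.540×10^-5)/(0.603 m) = 9.037×10^-4 H.

L ≈ 0.904 mH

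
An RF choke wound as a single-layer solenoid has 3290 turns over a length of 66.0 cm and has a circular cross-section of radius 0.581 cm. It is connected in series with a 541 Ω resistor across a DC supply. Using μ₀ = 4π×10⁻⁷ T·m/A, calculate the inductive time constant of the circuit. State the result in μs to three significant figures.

A = πr² = π(5.810×10^-3 m)² = 1.060×10^-4 m².
L = μ₀N²A/ℓ = (4π×10⁻⁷)(3290)²(1.060×10^-4)/(0.66) = 2.186×10^-3 H.
τ = L/R = (2.186×10^-3)/(541) = 4.040×10^-6 s.

τ ≈ 4.04 μs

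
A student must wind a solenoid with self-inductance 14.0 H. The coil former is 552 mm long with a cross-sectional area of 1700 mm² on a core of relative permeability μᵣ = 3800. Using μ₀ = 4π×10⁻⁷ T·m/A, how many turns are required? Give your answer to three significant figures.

N ≈ 976 turns

A = 1700 mm² = 1.700×10^-3 m².
From L = μ₀μᵣN²A/ℓ, N = √(Lℓ / (μ₀μᵣA)).
N = √[(14)(0.552) / ((4π×10⁻⁷)(3800)×1.700×10^-3)] = √(9.520×10^5) ≈ 975.7.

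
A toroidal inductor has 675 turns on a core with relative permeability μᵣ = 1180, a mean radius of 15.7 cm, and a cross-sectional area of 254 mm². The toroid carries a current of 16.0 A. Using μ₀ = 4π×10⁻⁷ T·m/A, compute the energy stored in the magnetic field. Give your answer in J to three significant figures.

U ≈ 22.3 J

L = μ₀μᵣN²A/(2πR) = (4π×10⁻⁷)(1180)(675)²(2.540×10^-4)/(2π×0.157) = 0.174 H.
U = ½LI² = ½(0.174)(16.0)² = 22.27 J.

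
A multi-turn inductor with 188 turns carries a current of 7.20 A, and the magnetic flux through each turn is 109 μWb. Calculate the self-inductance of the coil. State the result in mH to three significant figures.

L ≈ 2.85 mH

Self-inductance is defined by L = NΦ_B/I (flux linkage over current).
L = (188)(1.090×10^-4 Wb)/(7.20 A) = 2.846×10^-3 H.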